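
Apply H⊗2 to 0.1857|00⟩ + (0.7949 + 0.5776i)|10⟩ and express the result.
(0.4903 + 0.2888i)|00⟩ + (0.4903 + 0.2888i)|01⟩ + (-0.3046 - 0.2888i)|10⟩ + (-0.3046 - 0.2888i)|11⟩

H⊗2 gives amp(|y⟩) = (1/2) Σ_x (−1)^(x·y) amp(|x⟩), where x·y is the number of positions in which both x and y have a 1.
|00⟩: (0.1857 + (0.7949 + 0.5776i))/2 = (0.4903 + 0.2888i)
|01⟩: (0.1857 + (0.7949 + 0.5776i))/2 = (0.4903 + 0.2888i)
|10⟩: (0.1857 - (0.7949 + 0.5776i))/2 = (-0.3046 - 0.2888i)
|11⟩: (0.1857 - (0.7949 + 0.5776i))/2 = (-0.3046 - 0.2888i)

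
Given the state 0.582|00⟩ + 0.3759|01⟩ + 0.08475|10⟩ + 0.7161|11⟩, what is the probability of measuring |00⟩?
0.3387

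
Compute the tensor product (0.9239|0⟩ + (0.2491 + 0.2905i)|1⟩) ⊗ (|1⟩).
0.9239|01⟩ + (0.2491 + 0.2905i)|11⟩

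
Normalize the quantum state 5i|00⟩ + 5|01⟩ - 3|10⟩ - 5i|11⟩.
0.5455i|00⟩ + 0.5455|01⟩ - 0.3273|10⟩ - 0.5455i|11⟩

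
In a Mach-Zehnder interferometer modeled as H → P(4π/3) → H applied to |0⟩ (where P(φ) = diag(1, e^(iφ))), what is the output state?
(0.25 - 0.433i)|0⟩ + (0.75 + 0.433i)|1⟩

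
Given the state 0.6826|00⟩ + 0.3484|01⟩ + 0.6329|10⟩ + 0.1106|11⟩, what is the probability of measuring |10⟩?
0.4006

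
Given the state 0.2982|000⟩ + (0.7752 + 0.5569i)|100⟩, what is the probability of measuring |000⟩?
0.08892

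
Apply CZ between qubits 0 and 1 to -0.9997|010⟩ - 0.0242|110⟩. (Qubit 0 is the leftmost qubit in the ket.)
-0.9997|010⟩ + 0.0242|110⟩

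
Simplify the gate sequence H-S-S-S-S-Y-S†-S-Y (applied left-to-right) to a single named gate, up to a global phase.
H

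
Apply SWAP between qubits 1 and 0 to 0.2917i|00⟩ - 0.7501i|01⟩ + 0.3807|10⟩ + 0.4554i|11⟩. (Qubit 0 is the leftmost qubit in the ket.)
0.2917i|00⟩ + 0.3807|01⟩ - 0.7501i|10⟩ + 0.4554i|11⟩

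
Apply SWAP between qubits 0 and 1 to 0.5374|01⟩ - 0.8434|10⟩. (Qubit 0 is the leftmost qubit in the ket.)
-0.8434|01⟩ + 0.5374|10⟩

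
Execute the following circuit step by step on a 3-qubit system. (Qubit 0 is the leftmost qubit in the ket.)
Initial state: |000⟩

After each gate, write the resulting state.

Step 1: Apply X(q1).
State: |010⟩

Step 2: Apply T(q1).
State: (1/√2 + (1/√2)i)|010⟩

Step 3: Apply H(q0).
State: (1/2 + (1/2)i)|010⟩ + (1/2 + (1/2)i)|110⟩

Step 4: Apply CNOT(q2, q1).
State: (1/2 + (1/2)i)|010⟩ + (1/2 + (1/2)i)|110⟩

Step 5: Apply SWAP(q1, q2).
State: (1/2 + (1/2)i)|001⟩ + (1/2 + (1/2)i)|101⟩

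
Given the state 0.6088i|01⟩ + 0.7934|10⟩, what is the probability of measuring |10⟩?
0.6295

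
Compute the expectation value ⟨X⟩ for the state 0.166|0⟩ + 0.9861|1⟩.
0.3274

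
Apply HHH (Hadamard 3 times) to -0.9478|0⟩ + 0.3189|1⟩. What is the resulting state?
-0.4447|0⟩ - 0.8957|1⟩

H² = I, so H^3 = H: a single Hadamard. With (a, b) = (-0.9478, 0.3189), H gives ((a + b)/√2, (a − b)/√2) = (-0.4447, -0.8957).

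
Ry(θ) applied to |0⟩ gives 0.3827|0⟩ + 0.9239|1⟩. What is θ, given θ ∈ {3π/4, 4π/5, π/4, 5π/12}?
3π/4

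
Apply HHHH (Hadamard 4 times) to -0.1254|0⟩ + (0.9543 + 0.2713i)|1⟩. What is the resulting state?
-0.1254|0⟩ + (0.9543 + 0.2713i)|1⟩

H² = I, so an even number of Hadamards cancels: H^4 = I and the state is unchanged.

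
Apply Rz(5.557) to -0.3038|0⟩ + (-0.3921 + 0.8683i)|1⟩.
(0.284 + 0.1079i)|0⟩ + (0.05814 - 0.951i)|1⟩

Rz(5.557) = [[e^(−iθ/2), 0], [0, e^(iθ/2)]] with e^(±iθ/2) = cos(θ/2) ± i·sin(θ/2); θ = 5.557, cos(θ/2) ≈ -0.934803, sin(θ/2) ≈ 0.355167.
With a = amp(|0⟩) = -0.3038 and b = amp(|1⟩) = (-0.3921 + 0.8683i):
new amp(|0⟩) = (-0.934803 - 0.355167i)·a = (0.284 + 0.1079i)
new amp(|1⟩) = (-0.934803 + 0.355167i)·b = (0.05814 - 0.951i)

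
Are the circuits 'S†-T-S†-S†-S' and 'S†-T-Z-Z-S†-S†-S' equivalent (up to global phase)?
Yes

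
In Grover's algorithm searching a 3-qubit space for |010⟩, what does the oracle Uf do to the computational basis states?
Uf|x⟩ = -|x⟩ if x = 010, else |x⟩ (phase flip on target)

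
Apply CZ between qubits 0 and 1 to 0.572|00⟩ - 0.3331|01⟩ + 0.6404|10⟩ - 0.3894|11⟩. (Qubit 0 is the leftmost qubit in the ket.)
0.572|00⟩ - 0.3331|01⟩ + 0.6404|10⟩ + 0.3894|11⟩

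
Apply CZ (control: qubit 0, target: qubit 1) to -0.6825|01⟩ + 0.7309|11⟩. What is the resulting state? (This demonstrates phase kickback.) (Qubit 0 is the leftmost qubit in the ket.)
-0.6825|01⟩ - 0.7309|11⟩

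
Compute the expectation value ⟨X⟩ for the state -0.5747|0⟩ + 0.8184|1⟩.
-0.9407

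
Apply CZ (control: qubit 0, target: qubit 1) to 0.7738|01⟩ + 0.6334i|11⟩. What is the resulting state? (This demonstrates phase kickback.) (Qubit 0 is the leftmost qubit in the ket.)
0.7738|01⟩ - 0.6334i|11⟩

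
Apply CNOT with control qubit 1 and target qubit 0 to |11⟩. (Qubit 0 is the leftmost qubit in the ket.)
|01⟩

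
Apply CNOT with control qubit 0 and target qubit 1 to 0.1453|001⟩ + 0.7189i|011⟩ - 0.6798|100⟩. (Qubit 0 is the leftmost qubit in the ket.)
0.1453|001⟩ + 0.7189i|011⟩ - 0.6798|110⟩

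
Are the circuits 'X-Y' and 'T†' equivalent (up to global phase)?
No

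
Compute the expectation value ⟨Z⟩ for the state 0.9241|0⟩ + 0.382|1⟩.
0.708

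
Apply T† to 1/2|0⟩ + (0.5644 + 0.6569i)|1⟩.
1/2|0⟩ + (0.8636 + 0.06541i)|1⟩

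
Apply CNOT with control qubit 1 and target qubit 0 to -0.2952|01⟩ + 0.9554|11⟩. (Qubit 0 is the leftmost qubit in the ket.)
0.9554|01⟩ - 0.2952|11⟩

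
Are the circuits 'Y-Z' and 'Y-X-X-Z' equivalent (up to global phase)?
Yes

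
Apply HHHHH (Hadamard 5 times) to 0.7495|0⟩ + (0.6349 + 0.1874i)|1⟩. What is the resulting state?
(0.9789 + 0.1325i)|0⟩ + (0.08103 - 0.1325i)|1⟩

H² = I, so H^5 = H: a single Hadamard. With (a, b) = (0.7495, (0.6349 + 0.1874i)), H gives ((a + b)/√2, (a − b)/√2) = ((0.9789 + 0.1325i), (0.08103 - 0.1325i)).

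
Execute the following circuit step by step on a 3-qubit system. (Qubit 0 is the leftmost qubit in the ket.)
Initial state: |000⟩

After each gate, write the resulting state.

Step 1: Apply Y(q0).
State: i|100⟩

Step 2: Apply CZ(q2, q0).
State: i|100⟩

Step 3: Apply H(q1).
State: (1/√2)i|100⟩ + (1/√2)i|110⟩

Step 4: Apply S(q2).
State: (1/√2)i|100⟩ + (1/√2)i|110⟩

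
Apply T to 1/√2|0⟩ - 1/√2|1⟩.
1/√2|0⟩ + (-1/2 - (1/2)i)|1⟩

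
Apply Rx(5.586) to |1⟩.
-0.3416i|0⟩ - 0.9399|1⟩

Rx(5.586) = [[cos(θ/2), −i·sin(θ/2)], [−i·sin(θ/2), cos(θ/2)]]; θ = 5.586, cos(θ/2) ≈ -0.939854, sin(θ/2) ≈ 0.341575.
With a = amp(|0⟩) = 0 and b = amp(|1⟩) = 1:
new amp(|0⟩) = (-0.939854)·a + (-0.341575i)·b = -0.3416i
new amp(|1⟩) = (-0.341575i)·a + (-0.939854)·b = -0.9399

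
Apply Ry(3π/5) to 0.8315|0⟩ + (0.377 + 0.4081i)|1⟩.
(0.1837 - 0.3302i)|0⟩ + (0.8943 + 0.2399i)|1⟩

Ry(3π/5) = [[cos(θ/2), −sin(θ/2)], [sin(θ/2), cos(θ/2)]]; θ = 3π/5, cos(θ/2) ≈ 0.587785, sin(θ/2) ≈ 0.809017.
With a = amp(|0⟩) = 0.8315 and b = amp(|1⟩) = (0.377 + 0.4081i):
new amp(|0⟩) = (0.587785)·a + (-0.809017)·b = (0.1837 - 0.3302i)
new amp(|1⟩) = (0.809017)·a + (0.587785)·b = (0.8943 + 0.2399i)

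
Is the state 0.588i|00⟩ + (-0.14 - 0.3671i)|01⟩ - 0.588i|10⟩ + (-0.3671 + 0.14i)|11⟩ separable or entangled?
Entangled

Writing the state as a|00⟩ + b|01⟩ + c|10⟩ + d|11⟩, it is a product state iff ad − bc = 0.
Here (a, b, c, d) = (0.588i, (-0.14 - 0.3671i), -0.588i, (-0.3671 + 0.14i)): ad − bc = (0.588i)(-0.3671 + 0.14i) − (-0.14 - 0.3671i)(-0.588i) = (0.1335 - 0.2982i) ≠ 0, so the state is entangled.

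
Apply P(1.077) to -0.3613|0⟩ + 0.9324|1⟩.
-0.3613|0⟩ + (0.4419 + 0.821i)|1⟩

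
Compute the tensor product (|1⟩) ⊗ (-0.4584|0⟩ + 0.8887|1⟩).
-0.4584|10⟩ + 0.8887|11⟩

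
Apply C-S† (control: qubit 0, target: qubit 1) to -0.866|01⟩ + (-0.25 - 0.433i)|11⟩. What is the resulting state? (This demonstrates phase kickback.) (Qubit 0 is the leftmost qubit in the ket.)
-0.866|01⟩ + (-0.433 + 0.25i)|11⟩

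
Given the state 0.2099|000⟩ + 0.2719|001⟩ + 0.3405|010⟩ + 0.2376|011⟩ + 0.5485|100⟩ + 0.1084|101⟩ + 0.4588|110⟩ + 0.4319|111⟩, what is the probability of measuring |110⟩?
0.2105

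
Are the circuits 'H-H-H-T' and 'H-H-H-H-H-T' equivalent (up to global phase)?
Yes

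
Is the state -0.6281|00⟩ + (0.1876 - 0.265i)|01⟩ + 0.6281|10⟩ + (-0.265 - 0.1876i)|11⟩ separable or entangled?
Entangled

Writing the state as a|00⟩ + b|01⟩ + c|10⟩ + d|11⟩, it is a product state iff ad − bc = 0.
Here (a, b, c, d) = (-0.6281, (0.1876 - 0.265i), 0.6281, (-0.265 - 0.1876i)): ad − bc = (-0.6281)(-0.265 - 0.1876i) − (0.1876 - 0.265i)(0.6281) = (0.04861 + 0.2843i) ≠ 0, so the state is entangled.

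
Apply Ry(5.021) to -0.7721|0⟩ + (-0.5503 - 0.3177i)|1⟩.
(0.9481 + 0.1875i)|0⟩ + (-0.01126 + 0.2565i)|1⟩

Ry(5.021) = [[cos(θ/2), −sin(θ/2)], [sin(θ/2), cos(θ/2)]]; θ = 5.021, cos(θ/2) ≈ -0.807383, sin(θ/2) ≈ 0.590027.
With a = amp(|0⟩) = -0.7721 and b = amp(|1⟩) = (-0.5503 - 0.3177i):
new amp(|0⟩) = (-0.807383)·a + (-0.590027)·b = (0.9481 + 0.1875i)
new amp(|1⟩) = (0.590027)·a + (-0.807383)·b = (-0.01126 + 0.2565i)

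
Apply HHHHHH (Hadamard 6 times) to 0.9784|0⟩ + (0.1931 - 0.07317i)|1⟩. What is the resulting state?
0.9784|0⟩ + (0.1931 - 0.07317i)|1⟩

H² = I, so an even number of Hadamards cancels: H^6 = I and the state is unchanged.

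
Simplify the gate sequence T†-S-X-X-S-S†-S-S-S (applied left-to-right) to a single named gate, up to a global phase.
T†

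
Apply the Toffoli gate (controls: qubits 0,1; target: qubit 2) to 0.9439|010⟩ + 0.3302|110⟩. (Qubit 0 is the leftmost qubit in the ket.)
0.9439|010⟩ + 0.3302|111⟩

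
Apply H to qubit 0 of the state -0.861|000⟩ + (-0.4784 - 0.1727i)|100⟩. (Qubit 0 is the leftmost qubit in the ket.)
(-0.9471 - 0.1221i)|000⟩ + (-0.2705 + 0.1221i)|100⟩

H on qubit 0 mixes each pair of kets that differ only in qubit 0: amplitudes (a, b) of (|…0…⟩, |…1…⟩) become ((a + b)/√2, (a − b)/√2). Kets absent from the input have amplitude 0.
(|000⟩, |100⟩): (a, b) = (-0.861, (-0.4784 - 0.1727i)) → ((-0.9471 - 0.1221i), (-0.2705 + 0.1221i))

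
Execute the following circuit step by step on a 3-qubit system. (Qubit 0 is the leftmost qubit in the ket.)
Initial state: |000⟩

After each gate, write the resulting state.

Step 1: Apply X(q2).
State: |001⟩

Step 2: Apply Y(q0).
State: i|101⟩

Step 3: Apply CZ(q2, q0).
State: -i|101⟩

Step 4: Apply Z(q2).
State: i|101⟩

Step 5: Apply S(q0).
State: -|101⟩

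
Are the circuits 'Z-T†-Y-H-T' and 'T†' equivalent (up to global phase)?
No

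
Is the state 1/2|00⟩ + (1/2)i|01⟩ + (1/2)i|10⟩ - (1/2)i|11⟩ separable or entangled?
Entangled

Writing the state as a|00⟩ + b|01⟩ + c|10⟩ + d|11⟩, it is a product state iff ad − bc = 0.
Here (a, b, c, d) = (1/2, (1/2)i, (1/2)i, -(1/2)i): ad − bc = (1/2)(-(1/2)i) − ((1/2)i)((1/2)i) = (0.25 - 0.25i) ≠ 0, so the state is entangled.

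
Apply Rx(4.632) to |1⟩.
-0.7349i|0⟩ - 0.6781|1⟩

Rx(4.632) = [[cos(θ/2), −i·sin(θ/2)], [−i·sin(θ/2), cos(θ/2)]]; θ = 4.632, cos(θ/2) ≈ -0.678122, sin(θ/2) ≈ 0.73495.
With a = amp(|0⟩) = 0 and b = amp(|1⟩) = 1:
new amp(|0⟩) = (-0.678122)·a + (-0.73495i)·b = -0.7349i
new amp(|1⟩) = (-0.73495i)·a + (-0.678122)·b = -0.6781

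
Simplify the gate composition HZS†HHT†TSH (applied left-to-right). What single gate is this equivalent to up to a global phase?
X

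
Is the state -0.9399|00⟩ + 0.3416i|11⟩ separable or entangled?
Entangled

Writing the state as a|00⟩ + b|01⟩ + c|10⟩ + d|11⟩, it is a product state iff ad − bc = 0.
Here (a, b, c, d) = (-0.9399, 0, 0, 0.3416i): ad − bc = (-0.9399)(0.3416i) − (0)(0) = -0.3211i ≠ 0, so the state is entangled.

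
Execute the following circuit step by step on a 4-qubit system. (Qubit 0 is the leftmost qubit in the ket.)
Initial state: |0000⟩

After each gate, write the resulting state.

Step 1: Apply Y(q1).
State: i|0100⟩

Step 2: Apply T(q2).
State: i|0100⟩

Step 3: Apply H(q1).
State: (1/√2)i|0000⟩ - (1/√2)i|0100⟩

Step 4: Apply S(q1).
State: (1/√2)i|0000⟩ + 1/√2|0100⟩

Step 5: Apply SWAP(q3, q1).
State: (1/√2)i|0000⟩ + 1/√2|0001⟩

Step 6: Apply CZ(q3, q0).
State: (1/√2)i|0000⟩ + 1/√2|0001⟩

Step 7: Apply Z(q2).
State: (1/√2)i|0000⟩ + 1/√2|0001⟩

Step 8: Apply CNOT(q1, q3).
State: (1/√2)i|0000⟩ + 1/√2|0001⟩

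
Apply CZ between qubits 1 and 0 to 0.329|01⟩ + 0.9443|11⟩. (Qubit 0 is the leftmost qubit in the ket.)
0.329|01⟩ - 0.9443|11⟩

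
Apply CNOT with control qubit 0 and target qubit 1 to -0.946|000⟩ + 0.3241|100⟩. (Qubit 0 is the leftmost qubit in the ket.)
-0.946|000⟩ + 0.3241|110⟩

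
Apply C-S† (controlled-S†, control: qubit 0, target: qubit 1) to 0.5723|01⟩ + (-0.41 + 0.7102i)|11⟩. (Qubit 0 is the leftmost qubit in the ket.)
0.5723|01⟩ + (0.7102 + 0.41i)|11⟩

C-S† leaves the control-|0⟩ kets |00⟩, |01⟩ unchanged and applies S† to qubit 1 on the control-|1⟩ pair (|10⟩, |11⟩).
S† = [[1, 0], [0, -i]].
With a = amp(|10⟩) = 0 and b = amp(|11⟩) = (-0.41 + 0.7102i):
new amp(|10⟩) = (1)·a = 0
new amp(|11⟩) = (-i)·b = (0.7102 + 0.41i)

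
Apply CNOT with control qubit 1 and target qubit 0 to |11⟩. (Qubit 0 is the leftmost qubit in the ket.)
|01⟩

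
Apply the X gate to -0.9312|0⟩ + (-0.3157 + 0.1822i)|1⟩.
(-0.3157 + 0.1822i)|0⟩ - 0.9312|1⟩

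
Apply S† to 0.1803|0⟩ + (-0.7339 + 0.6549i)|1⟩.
0.1803|0⟩ + (0.6549 + 0.7339i)|1⟩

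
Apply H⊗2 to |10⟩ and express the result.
1/2|00⟩ + 1/2|01⟩ - 1/2|10⟩ - 1/2|11⟩

H⊗2 gives amp(|y⟩) = (1/2) Σ_x (−1)^(x·y) amp(|x⟩), where x·y is the number of positions in which both x and y have a 1.
|00⟩: (1)/2 = 1/2
|01⟩: (1)/2 = 1/2
|10⟩: (-1)/2 = -1/2
|11⟩: (-1)/2 = -1/2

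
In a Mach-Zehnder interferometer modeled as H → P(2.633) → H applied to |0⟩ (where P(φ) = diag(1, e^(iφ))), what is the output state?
(0.06328 + 0.2435i)|0⟩ + (0.9367 - 0.2435i)|1⟩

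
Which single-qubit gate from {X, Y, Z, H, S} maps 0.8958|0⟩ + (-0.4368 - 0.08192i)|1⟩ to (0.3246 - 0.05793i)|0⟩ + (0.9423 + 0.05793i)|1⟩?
H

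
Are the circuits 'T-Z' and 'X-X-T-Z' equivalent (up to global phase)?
Yes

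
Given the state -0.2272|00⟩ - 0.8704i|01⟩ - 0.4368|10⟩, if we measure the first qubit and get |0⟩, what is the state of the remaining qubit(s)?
-0.2526|0⟩ - 0.9676i|1⟩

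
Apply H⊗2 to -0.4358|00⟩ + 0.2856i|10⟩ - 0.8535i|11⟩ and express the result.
(-0.2179 - 0.284i)|00⟩ + (-0.2179 + 0.5696i)|01⟩ + (-0.2179 + 0.284i)|10⟩ + (-0.2179 - 0.5696i)|11⟩

H⊗2 gives amp(|y⟩) = (1/2) Σ_x (−1)^(x·y) amp(|x⟩), where x·y is the number of positions in which both x and y have a 1.
|00⟩: (-0.4358 + 0.2856i - 0.8535i)/2 = (-0.2179 - 0.284i)
|01⟩: (-0.4358 + 0.2856i + 0.8535i)/2 = (-0.2179 + 0.5696i)
|10⟩: (-0.4358 - 0.2856i + 0.8535i)/2 = (-0.2179 + 0.284i)
|11⟩: (-0.4358 - 0.2856i - 0.8535i)/2 = (-0.2179 - 0.5696i)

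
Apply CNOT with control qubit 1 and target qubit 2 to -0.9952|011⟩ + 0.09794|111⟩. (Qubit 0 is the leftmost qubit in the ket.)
-0.9952|010⟩ + 0.09794|110⟩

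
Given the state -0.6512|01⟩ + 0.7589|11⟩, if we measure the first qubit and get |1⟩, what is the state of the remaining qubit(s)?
|1⟩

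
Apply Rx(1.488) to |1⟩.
-0.6772i|0⟩ + 0.7358|1⟩

Rx(1.488) = [[cos(θ/2), −i·sin(θ/2)], [−i·sin(θ/2), cos(θ/2)]]; θ = 1.488, cos(θ/2) ≈ 0.735766, sin(θ/2) ≈ 0.677236.
With a = amp(|0⟩) = 0 and b = amp(|1⟩) = 1:
new amp(|0⟩) = (0.735766)·a + (-0.677236i)·b = -0.6772i
new amp(|1⟩) = (-0.677236i)·a + (0.735766)·b = 0.7358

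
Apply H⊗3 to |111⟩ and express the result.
1/√8|000⟩ - 1/√8|001⟩ - 1/√8|010⟩ + 1/√8|011⟩ - 1/√8|100⟩ + 1/√8|101⟩ + 1/√8|110⟩ - 1/√8|111⟩

H⊗3 gives amp(|y⟩) = (1/2√2) Σ_x (−1)^(x·y) amp(|x⟩), where x·y is the number of positions in which both x and y have a 1.
|000⟩: (1)/(2√2) = 1/√8
|001⟩: (-1)/(2√2) = -1/√8
|010⟩: (-1)/(2√2) = -1/√8
|011⟩: (1)/(2√2) = 1/√8
|100⟩: (-1)/(2√2) = -1/√8
|101⟩: (1)/(2√2) = 1/√8
|110⟩: (1)/(2√2) = 1/√8
|111⟩: (-1)/(2√2) = -1/√8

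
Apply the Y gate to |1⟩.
-i|0⟩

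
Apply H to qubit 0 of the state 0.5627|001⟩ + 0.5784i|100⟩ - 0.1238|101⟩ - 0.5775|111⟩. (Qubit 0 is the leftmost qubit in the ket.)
0.409i|000⟩ + 0.3103|001⟩ - 0.4084|011⟩ - 0.409i|100⟩ + 0.4854|101⟩ + 0.4084|111⟩

H on qubit 0 mixes each pair of kets that differ only in qubit 0: amplitudes (a, b) of (|…0…⟩, |…1…⟩) become ((a + b)/√2, (a − b)/√2). Kets absent from the input have amplitude 0.
(|000⟩, |100⟩): (a, b) = (0, 0.5784i) → (0.409i, -0.409i)
(|001⟩, |101⟩): (a, b) = (0.5627, -0.1238) → (0.3103, 0.4854)
(|011⟩, |111⟩): (a, b) = (0, -0.5775) → (-0.4084, 0.4084)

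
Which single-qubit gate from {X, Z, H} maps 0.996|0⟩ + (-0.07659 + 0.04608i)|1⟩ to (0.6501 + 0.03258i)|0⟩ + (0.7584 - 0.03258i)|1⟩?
H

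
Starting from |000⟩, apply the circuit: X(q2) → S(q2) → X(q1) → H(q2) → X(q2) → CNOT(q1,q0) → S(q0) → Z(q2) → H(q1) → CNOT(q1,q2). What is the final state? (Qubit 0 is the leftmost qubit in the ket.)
1/2|100⟩ + 1/2|101⟩ - 1/2|110⟩ - 1/2|111⟩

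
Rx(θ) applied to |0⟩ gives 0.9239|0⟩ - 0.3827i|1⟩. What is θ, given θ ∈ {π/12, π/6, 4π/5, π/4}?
π/4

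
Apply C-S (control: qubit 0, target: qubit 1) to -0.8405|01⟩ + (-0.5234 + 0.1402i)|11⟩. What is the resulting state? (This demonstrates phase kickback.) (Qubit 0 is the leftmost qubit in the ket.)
-0.8405|01⟩ + (-0.1402 - 0.5234i)|11⟩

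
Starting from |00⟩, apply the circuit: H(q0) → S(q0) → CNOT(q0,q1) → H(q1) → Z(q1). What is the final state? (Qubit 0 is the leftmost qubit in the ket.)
1/2|00⟩ - 1/2|01⟩ + (1/2)i|10⟩ + (1/2)i|11⟩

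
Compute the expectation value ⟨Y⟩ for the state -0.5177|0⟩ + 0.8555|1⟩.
0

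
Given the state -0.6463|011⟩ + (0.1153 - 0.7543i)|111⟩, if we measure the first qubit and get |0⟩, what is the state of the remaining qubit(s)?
-|11⟩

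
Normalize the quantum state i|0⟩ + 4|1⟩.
0.2425i|0⟩ + 0.9701|1⟩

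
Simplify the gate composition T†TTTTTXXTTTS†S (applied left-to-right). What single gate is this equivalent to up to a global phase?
T†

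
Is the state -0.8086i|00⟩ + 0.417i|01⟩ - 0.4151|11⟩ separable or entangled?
Entangled

Writing the state as a|00⟩ + b|01⟩ + c|10⟩ + d|11⟩, it is a product state iff ad − bc = 0.
Here (a, b, c, d) = (-0.8086i, 0.417i, 0, -0.4151): ad − bc = (-0.8086i)(-0.4151) − (0.417i)(0) = 0.3356i ≠ 0, so the state is entangled.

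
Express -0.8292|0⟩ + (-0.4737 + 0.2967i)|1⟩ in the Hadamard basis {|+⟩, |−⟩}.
(-0.9213 + 0.2098i)|+⟩ + (-0.2514 - 0.2098i)|−⟩

With |ψ⟩ = α|0⟩ + β|1⟩, the Hadamard-basis coefficients are ⟨+|ψ⟩ = (α + β)/√2 and ⟨−|ψ⟩ = (α − β)/√2.
Here α = -0.8292, β = (-0.4737 + 0.2967i): (α + β)/√2 = (-0.9213 + 0.2098i), (α − β)/√2 = (-0.2514 - 0.2098i).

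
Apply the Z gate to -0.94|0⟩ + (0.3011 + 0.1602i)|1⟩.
-0.94|0⟩ + (-0.3011 - 0.1602i)|1⟩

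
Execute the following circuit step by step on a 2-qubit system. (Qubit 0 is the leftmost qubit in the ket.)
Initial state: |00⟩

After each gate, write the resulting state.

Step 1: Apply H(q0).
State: 1/√2|00⟩ + 1/√2|10⟩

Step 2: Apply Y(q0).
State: -(1/√2)i|00⟩ + (1/√2)i|10⟩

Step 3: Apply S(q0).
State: -(1/√2)i|00⟩ - 1/√2|10⟩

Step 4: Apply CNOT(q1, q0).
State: -(1/√2)i|00⟩ - 1/√2|10⟩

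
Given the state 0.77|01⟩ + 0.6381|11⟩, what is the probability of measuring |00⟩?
0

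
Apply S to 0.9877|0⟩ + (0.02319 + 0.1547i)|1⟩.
0.9877|0⟩ + (-0.1547 + 0.02319i)|1⟩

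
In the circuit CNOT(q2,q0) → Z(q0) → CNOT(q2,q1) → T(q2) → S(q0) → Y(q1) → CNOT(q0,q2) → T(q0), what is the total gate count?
8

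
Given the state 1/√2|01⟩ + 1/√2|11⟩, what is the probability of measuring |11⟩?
1/2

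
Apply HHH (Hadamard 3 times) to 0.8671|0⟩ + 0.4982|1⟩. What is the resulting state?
0.9654|0⟩ + 0.2609|1⟩

H² = I, so H^3 = H: a single Hadamard. With (a, b) = (0.8671, 0.4982), H gives ((a + b)/√2, (a − b)/√2) = (0.9654, 0.2609).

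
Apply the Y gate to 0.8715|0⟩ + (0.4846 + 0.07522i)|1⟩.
(0.07522 - 0.4846i)|0⟩ + 0.8715i|1⟩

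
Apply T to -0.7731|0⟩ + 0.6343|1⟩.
-0.7731|0⟩ + (0.4485 + 0.4485i)|1⟩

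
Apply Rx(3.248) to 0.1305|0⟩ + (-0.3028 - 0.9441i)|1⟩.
(-0.9497 + 0.3024i)|0⟩ + (0.0161 - 0.08011i)|1⟩

Rx(3.248) = [[cos(θ/2), −i·sin(θ/2)], [−i·sin(θ/2), cos(θ/2)]]; θ = 3.248, cos(θ/2) ≈ -0.0531786, sin(θ/2) ≈ 0.998585.
With a = amp(|0⟩) = 0.1305 and b = amp(|1⟩) = (-0.3028 - 0.9441i):
new amp(|0⟩) = (-0.0531786)·a + (-0.998585i)·b = (-0.9497 + 0.3024i)
new amp(|1⟩) = (-0.998585i)·a + (-0.0531786)·b = (0.0161 - 0.08011i)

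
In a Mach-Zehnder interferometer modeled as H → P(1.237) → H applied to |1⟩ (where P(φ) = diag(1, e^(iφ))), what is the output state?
(0.3362 - 0.4724i)|0⟩ + (0.6638 + 0.4724i)|1⟩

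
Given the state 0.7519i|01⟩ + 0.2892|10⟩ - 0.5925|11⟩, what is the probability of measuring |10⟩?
0.08364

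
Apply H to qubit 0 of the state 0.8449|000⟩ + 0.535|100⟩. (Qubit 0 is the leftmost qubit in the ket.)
0.9757|000⟩ + 0.2191|100⟩

H on qubit 0 mixes each pair of kets that differ only in qubit 0: amplitudes (a, b) of (|…0…⟩, |…1…⟩) become ((a + b)/√2, (a − b)/√2). Kets absent from the input have amplitude 0.
(|000⟩, |100⟩): (a, b) = (0.8449, 0.535) → (0.9757, 0.2191)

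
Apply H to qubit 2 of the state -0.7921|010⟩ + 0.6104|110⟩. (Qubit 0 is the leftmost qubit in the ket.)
-0.5601|010⟩ - 0.5601|011⟩ + 0.4316|110⟩ + 0.4316|111⟩

H on qubit 2 mixes each pair of kets that differ only in qubit 2: amplitudes (a, b) of (|…0…⟩, |…1…⟩) become ((a + b)/√2, (a − b)/√2). Kets absent from the input have amplitude 0.
(|010⟩, |011⟩): (a, b) = (-0.7921, 0) → (-0.5601, -0.5601)
(|110⟩, |111⟩): (a, b) = (0.6104, 0) → (0.4316, 0.4316)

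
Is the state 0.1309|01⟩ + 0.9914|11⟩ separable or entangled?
Separable

Writing the state as a|00⟩ + b|01⟩ + c|10⟩ + d|11⟩, it is a product state iff ad − bc = 0.
Here (a, b, c, d) = (0, 0.1309, 0, 0.9914): ad − bc = (0)(0.9914) − (0.1309)(0) = 0, so the state is separable.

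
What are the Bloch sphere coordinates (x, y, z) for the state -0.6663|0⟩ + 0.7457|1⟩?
(-0.9937, 0, -0.1121)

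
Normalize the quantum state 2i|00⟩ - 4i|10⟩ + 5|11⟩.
0.2981i|00⟩ - 0.5963i|10⟩ + 0.7454|11⟩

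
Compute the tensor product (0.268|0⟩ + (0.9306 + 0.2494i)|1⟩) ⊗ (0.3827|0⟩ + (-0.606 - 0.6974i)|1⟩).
0.1026|00⟩ + (-0.1624 - 0.1869i)|01⟩ + (0.3561 + 0.09545i)|10⟩ + (-0.39 - 0.8001i)|11⟩

amp(|b₁b₂…⟩) = product of the factor amplitudes for bits b₁, b₂, …; only kets whose every factor amplitude is nonzero survive.
|00⟩: (0.268)(0.3827) = 0.1026
|01⟩: (0.268)(-0.606 - 0.6974i) = (-0.1624 - 0.1869i)
|10⟩: (0.9306 + 0.2494i)(0.3827) = (0.3561 + 0.09545i)
|11⟩: (0.9306 + 0.2494i)(-0.606 - 0.6974i) = (-0.39 - 0.8001i)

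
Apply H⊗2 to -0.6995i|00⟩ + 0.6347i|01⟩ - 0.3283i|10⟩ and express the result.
-0.1966i|00⟩ - 0.8313i|01⟩ + 0.1318i|10⟩ - 0.503i|11⟩

H⊗2 gives amp(|y⟩) = (1/2) Σ_x (−1)^(x·y) amp(|x⟩), where x·y is the number of positions in which both x and y have a 1.
|00⟩: (-0.6995i + 0.6347i - 0.3283i)/2 = -0.1966i
|01⟩: (-0.6995i - 0.6347i - 0.3283i)/2 = -0.8313i
|10⟩: (-0.6995i + 0.6347i + 0.3283i)/2 = 0.1318i
|11⟩: (-0.6995i - 0.6347i + 0.3283i)/2 = -0.503i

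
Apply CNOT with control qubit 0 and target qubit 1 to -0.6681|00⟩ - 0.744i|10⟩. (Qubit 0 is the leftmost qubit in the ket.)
-0.6681|00⟩ - 0.744i|11⟩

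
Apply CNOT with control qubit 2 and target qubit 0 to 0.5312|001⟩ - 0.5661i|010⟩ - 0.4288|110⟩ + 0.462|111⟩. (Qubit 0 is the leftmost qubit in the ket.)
-0.5661i|010⟩ + 0.462|011⟩ + 0.5312|101⟩ - 0.4288|110⟩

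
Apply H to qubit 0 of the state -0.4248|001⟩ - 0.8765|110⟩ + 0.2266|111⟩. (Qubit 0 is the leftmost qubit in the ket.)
-0.3004|001⟩ - 0.6198|010⟩ + 0.1602|011⟩ - 0.3004|101⟩ + 0.6198|110⟩ - 0.1602|111⟩

H on qubit 0 mixes each pair of kets that differ only in qubit 0: amplitudes (a, b) of (|…0…⟩, |…1…⟩) become ((a + b)/√2, (a − b)/√2). Kets absent from the input have amplitude 0.
(|001⟩, |101⟩): (a, b) = (-0.4248, 0) → (-0.3004, -0.3004)
(|010⟩, |110⟩): (a, b) = (0, -0.8765) → (-0.6198, 0.6198)
(|011⟩, |111⟩): (a, b) = (0, 0.2266) → (0.1602, -0.1602)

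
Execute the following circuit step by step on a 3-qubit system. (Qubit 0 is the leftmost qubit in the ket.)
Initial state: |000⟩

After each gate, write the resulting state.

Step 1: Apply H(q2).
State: 1/√2|000⟩ + 1/√2|001⟩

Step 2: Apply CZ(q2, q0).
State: 1/√2|000⟩ + 1/√2|001⟩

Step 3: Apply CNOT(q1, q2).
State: 1/√2|000⟩ + 1/√2|001⟩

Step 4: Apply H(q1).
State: 1/2|000⟩ + 1/2|001⟩ + 1/2|010⟩ + 1/2|011⟩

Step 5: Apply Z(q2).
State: 1/2|000⟩ - 1/2|001⟩ + 1/2|010⟩ - 1/2|011⟩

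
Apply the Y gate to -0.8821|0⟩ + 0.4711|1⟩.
-0.4711i|0⟩ - 0.8821i|1⟩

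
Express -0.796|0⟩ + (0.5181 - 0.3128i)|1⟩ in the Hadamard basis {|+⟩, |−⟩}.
(-0.1965 - 0.2212i)|+⟩ + (-0.9292 + 0.2212i)|−⟩

With |ψ⟩ = α|0⟩ + β|1⟩, the Hadamard-basis coefficients are ⟨+|ψ⟩ = (α + β)/√2 and ⟨−|ψ⟩ = (α − β)/√2.
Here α = -0.796, β = (0.5181 - 0.3128i): (α + β)/√2 = (-0.1965 - 0.2212i), (α − β)/√2 = (-0.9292 + 0.2212i).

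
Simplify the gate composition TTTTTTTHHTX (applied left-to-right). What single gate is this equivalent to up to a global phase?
X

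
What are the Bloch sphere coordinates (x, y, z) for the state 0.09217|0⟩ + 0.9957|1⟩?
(0.1835, 0, -0.9829)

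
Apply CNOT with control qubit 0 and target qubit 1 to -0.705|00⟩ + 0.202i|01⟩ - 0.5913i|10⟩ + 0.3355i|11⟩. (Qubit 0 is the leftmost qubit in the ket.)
-0.705|00⟩ + 0.202i|01⟩ + 0.3355i|10⟩ - 0.5913i|11⟩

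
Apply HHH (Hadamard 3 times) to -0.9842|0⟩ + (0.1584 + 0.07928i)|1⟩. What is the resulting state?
(-0.5839 + 0.05606i)|0⟩ + (-0.8079 - 0.05606i)|1⟩

H² = I, so H^3 = H: a single Hadamard. With (a, b) = (-0.9842, (0.1584 + 0.07928i)), H gives ((a + b)/√2, (a − b)/√2) = ((-0.5839 + 0.05606i), (-0.8079 - 0.05606i)).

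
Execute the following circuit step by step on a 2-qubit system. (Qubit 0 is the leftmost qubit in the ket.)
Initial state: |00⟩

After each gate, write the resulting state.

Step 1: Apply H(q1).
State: 1/√2|00⟩ + 1/√2|01⟩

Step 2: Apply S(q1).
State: 1/√2|00⟩ + (1/√2)i|01⟩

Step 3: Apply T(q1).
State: 1/√2|00⟩ + (-1/2 + (1/2)i)|01⟩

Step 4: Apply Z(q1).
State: 1/√2|00⟩ + (1/2 - (1/2)i)|01⟩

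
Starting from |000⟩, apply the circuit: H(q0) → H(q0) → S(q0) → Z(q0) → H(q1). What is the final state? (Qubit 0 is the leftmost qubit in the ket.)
1/√2|000⟩ + 1/√2|010⟩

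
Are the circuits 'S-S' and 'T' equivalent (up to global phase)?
No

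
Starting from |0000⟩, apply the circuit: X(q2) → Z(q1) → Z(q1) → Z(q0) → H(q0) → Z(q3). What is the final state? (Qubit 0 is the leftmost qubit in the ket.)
1/√2|0010⟩ + 1/√2|1010⟩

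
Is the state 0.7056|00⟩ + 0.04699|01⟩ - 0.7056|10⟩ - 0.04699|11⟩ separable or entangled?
Separable

Writing the state as a|00⟩ + b|01⟩ + c|10⟩ + d|11⟩, it is a product state iff ad − bc = 0.
Here (a, b, c, d) = (0.7056, 0.04699, -0.7056, -0.04699): ad − bc = (0.7056)(-0.04699) − (0.04699)(-0.7056) = 0, so the state is separable.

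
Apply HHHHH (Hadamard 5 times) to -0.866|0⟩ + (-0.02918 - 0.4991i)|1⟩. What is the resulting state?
(-0.633 - 0.3529i)|0⟩ + (-0.5917 + 0.3529i)|1⟩

H² = I, so H^5 = H: a single Hadamard. With (a, b) = (-0.866, (-0.02918 - 0.4991i)), H gives ((a + b)/√2, (a − b)/√2) = ((-0.633 - 0.3529i), (-0.5917 + 0.3529i)).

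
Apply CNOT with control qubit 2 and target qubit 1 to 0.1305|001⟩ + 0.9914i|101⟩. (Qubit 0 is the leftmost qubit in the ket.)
0.1305|011⟩ + 0.9914i|111⟩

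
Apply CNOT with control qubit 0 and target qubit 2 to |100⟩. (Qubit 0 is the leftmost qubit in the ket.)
|101⟩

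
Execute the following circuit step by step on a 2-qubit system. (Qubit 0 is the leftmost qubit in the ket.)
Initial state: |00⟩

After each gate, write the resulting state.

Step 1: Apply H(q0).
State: 1/√2|00⟩ + 1/√2|10⟩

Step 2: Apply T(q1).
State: 1/√2|00⟩ + 1/√2|10⟩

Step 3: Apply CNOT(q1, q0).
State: 1/√2|00⟩ + 1/√2|10⟩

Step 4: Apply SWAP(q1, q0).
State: 1/√2|00⟩ + 1/√2|01⟩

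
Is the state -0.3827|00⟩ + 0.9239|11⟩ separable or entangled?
Entangled

Writing the state as a|00⟩ + b|01⟩ + c|10⟩ + d|11⟩, it is a product state iff ad − bc = 0.
Here (a, b, c, d) = (-0.3827, 0, 0, 0.9239): ad − bc = (-0.3827)(0.9239) − (0)(0) = -0.3536 ≠ 0, so the state is entangled.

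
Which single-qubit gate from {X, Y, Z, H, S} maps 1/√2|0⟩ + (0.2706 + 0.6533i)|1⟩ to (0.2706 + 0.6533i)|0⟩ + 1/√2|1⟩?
X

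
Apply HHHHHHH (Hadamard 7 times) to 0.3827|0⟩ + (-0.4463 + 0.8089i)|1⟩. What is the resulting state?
(-0.04497 + 0.572i)|0⟩ + (0.5862 - 0.572i)|1⟩

H² = I, so H^7 = H: a single Hadamard. With (a, b) = (0.3827, (-0.4463 + 0.8089i)), H gives ((a + b)/√2, (a − b)/√2) = ((-0.04497 + 0.572i), (0.5862 - 0.572i)).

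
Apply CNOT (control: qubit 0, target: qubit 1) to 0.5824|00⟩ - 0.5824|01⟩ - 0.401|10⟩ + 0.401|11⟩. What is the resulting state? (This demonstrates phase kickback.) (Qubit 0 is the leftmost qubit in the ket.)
0.5824|00⟩ - 0.5824|01⟩ + 0.401|10⟩ - 0.401|11⟩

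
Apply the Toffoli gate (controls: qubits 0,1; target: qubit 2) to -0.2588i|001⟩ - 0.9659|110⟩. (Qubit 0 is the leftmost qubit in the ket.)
-0.2588i|001⟩ - 0.9659|111⟩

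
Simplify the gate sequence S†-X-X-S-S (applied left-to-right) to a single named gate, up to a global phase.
S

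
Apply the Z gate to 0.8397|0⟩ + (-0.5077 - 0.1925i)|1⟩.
0.8397|0⟩ + (0.5077 + 0.1925i)|1⟩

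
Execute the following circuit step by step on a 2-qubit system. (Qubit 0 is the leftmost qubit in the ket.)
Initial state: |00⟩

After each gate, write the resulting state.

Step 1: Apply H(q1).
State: 1/√2|00⟩ + 1/√2|01⟩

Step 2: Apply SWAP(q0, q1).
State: 1/√2|00⟩ + 1/√2|10⟩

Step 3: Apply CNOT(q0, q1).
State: 1/√2|00⟩ + 1/√2|11⟩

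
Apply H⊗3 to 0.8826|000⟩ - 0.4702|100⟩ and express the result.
0.1458|000⟩ + 0.1458|001⟩ + 0.1458|010⟩ + 0.1458|011⟩ + 0.4783|100⟩ + 0.4783|101⟩ + 0.4783|110⟩ + 0.4783|111⟩

H⊗3 gives amp(|y⟩) = (1/2√2) Σ_x (−1)^(x·y) amp(|x⟩), where x·y is the number of positions in which both x and y have a 1.
|000⟩: (0.8826 - 0.4702)/(2√2) = 0.1458
|001⟩: (0.8826 - 0.4702)/(2√2) = 0.1458
|010⟩: (0.8826 - 0.4702)/(2√2) = 0.1458
|011⟩: (0.8826 - 0.4702)/(2√2) = 0.1458
|100⟩: (0.8826 + 0.4702)/(2√2) = 0.4783
|101⟩: (0.8826 + 0.4702)/(2√2) = 0.4783
|110⟩: (0.8826 + 0.4702)/(2√2) = 0.4783
|111⟩: (0.8826 + 0.4702)/(2√2) = 0.4783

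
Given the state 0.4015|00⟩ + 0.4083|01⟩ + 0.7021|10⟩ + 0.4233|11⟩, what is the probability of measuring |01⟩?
0.1667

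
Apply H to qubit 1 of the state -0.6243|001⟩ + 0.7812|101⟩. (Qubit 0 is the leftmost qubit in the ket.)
-0.4414|001⟩ - 0.4414|011⟩ + 0.5524|101⟩ + 0.5524|111⟩

H on qubit 1 mixes each pair of kets that differ only in qubit 1: amplitudes (a, b) of (|…0…⟩, |…1…⟩) become ((a + b)/√2, (a − b)/√2). Kets absent from the input have amplitude 0.
(|001⟩, |011⟩): (a, b) = (-0.6243, 0) → (-0.4414, -0.4414)
(|101⟩, |111⟩): (a, b) = (0.7812, 0) → (0.5524, 0.5524)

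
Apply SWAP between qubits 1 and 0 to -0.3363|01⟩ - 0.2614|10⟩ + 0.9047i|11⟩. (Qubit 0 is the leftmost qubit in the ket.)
-0.2614|01⟩ - 0.3363|10⟩ + 0.9047i|11⟩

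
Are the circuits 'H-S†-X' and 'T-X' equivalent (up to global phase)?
No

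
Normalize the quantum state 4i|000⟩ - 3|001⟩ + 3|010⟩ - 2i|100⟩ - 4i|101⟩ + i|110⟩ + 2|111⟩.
0.5208i|000⟩ - 0.3906|001⟩ + 0.3906|010⟩ - 0.2604i|100⟩ - 0.5208i|101⟩ + 0.1302i|110⟩ + 0.2604|111⟩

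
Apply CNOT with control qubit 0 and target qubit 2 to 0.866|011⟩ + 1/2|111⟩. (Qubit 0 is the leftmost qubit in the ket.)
0.866|011⟩ + 1/2|110⟩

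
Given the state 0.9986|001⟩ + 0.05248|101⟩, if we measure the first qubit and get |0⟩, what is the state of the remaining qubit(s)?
|01⟩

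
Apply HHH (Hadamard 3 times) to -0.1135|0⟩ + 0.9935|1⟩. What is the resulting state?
0.6223|0⟩ - 0.7828|1⟩

H² = I, so H^3 = H: a single Hadamard. With (a, b) = (-0.1135, 0.9935), H gives ((a + b)/√2, (a − b)/√2) = (0.6223, -0.7828).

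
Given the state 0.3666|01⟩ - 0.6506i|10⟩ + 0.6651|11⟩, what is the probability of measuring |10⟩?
0.4233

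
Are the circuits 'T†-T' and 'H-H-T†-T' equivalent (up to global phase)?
Yes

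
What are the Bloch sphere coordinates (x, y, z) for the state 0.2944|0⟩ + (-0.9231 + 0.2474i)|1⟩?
(-0.5435, 0.1457, -0.8266)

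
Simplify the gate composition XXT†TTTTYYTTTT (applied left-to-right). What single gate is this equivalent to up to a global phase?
T†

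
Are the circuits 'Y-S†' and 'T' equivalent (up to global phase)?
No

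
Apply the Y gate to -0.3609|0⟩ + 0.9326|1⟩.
-0.9326i|0⟩ - 0.3609i|1⟩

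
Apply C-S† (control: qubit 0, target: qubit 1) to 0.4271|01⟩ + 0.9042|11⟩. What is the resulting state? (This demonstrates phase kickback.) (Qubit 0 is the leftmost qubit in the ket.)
0.4271|01⟩ - 0.9042i|11⟩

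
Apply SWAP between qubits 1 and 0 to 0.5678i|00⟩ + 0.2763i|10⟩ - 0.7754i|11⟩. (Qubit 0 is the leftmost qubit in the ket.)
0.5678i|00⟩ + 0.2763i|01⟩ - 0.7754i|11⟩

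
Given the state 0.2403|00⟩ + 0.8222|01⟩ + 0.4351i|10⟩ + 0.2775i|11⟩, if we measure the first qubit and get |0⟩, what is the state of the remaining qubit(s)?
0.2805|0⟩ + 0.9598|1⟩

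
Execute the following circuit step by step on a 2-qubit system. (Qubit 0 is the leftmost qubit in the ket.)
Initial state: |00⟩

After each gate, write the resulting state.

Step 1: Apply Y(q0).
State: i|10⟩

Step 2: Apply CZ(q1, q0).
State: i|10⟩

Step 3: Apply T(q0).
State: (-1/√2 + (1/√2)i)|10⟩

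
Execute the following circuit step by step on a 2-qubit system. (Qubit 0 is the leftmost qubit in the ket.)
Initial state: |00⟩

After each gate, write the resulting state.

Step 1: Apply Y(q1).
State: i|01⟩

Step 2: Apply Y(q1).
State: |00⟩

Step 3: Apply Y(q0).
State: i|10⟩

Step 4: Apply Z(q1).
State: i|10⟩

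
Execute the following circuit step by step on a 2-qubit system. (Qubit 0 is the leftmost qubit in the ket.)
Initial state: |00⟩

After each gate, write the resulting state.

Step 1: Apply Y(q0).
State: i|10⟩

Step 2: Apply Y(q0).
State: |00⟩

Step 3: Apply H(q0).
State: 1/√2|00⟩ + 1/√2|10⟩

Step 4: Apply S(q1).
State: 1/√2|00⟩ + 1/√2|10⟩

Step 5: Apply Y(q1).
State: (1/√2)i|01⟩ + (1/√2)i|11⟩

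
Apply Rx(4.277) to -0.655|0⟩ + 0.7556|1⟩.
(0.3522 - 0.6371i)|0⟩ + (-0.4063 + 0.5523i)|1⟩

Rx(4.277) = [[cos(θ/2), −i·sin(θ/2)], [−i·sin(θ/2), cos(θ/2)]]; θ = 4.277, cos(θ/2) ≈ -0.537697, sin(θ/2) ≈ 0.843138.
With a = amp(|0⟩) = -0.655 and b = amp(|1⟩) = 0.7556:
new amp(|0⟩) = (-0.537697)·a + (-0.843138i)·b = (0.3522 - 0.6371i)
new amp(|1⟩) = (-0.843138i)·a + (-0.537697)·b = (-0.4063 + 0.5523i)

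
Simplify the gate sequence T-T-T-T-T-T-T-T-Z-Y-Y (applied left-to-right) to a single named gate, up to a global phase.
Z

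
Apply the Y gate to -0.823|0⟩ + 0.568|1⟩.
-0.568i|0⟩ - 0.823i|1⟩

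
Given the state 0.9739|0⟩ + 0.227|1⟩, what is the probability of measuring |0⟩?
0.9485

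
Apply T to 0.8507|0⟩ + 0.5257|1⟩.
0.8507|0⟩ + (0.3717 + 0.3717i)|1⟩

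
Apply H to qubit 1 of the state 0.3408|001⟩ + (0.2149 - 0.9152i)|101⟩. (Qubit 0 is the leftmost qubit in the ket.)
0.241|001⟩ + 0.241|011⟩ + (0.152 - 0.6471i)|101⟩ + (0.152 - 0.6471i)|111⟩

H on qubit 1 mixes each pair of kets that differ only in qubit 1: amplitudes (a, b) of (|…0…⟩, |…1…⟩) become ((a + b)/√2, (a − b)/√2). Kets absent from the input have amplitude 0.
(|001⟩, |011⟩): (a, b) = (0.3408, 0) → (0.241, 0.241)
(|101⟩, |111⟩): (a, b) = ((0.2149 - 0.9152i), 0) → ((0.152 - 0.6471i), (0.152 - 0.6471i))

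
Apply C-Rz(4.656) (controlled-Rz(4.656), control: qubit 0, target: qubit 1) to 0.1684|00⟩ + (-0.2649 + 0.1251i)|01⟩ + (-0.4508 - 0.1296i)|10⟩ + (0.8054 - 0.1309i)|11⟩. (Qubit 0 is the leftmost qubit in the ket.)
0.1684|00⟩ + (-0.2649 + 0.1251i)|01⟩ + (0.2155 + 0.4166i)|10⟩ + (-0.4581 + 0.6752i)|11⟩

C-Rz(4.656) leaves the control-|0⟩ kets |00⟩, |01⟩ unchanged and applies Rz(4.656) to qubit 1 on the control-|1⟩ pair (|10⟩, |11⟩).
Rz(4.656) = [[e^(−iθ/2), 0], [0, e^(iθ/2)]] with e^(±iθ/2) = cos(θ/2) ± i·sin(θ/2); θ = 4.656, cos(θ/2) ≈ -0.686892, sin(θ/2) ≈ 0.72676.
With a = amp(|10⟩) = (-0.4508 - 0.1296i) and b = amp(|11⟩) = (0.8054 - 0.1309i):
new amp(|10⟩) = (-0.686892 - 0.72676i)·a = (0.2155 + 0.4166i)
new amp(|11⟩) = (-0.686892 + 0.72676i)·b = (-0.4581 + 0.6752i)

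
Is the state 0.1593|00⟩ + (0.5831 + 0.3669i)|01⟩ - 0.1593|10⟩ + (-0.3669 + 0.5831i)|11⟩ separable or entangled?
Entangled

Writing the state as a|00⟩ + b|01⟩ + c|10⟩ + d|11⟩, it is a product state iff ad − bc = 0.
Here (a, b, c, d) = (0.1593, (0.5831 + 0.3669i), -0.1593, (-0.3669 + 0.5831i)): ad − bc = (0.1593)(-0.3669 + 0.5831i) − (0.5831 + 0.3669i)(-0.1593) = (0.03444 + 0.1513i) ≠ 0, so the state is entangled.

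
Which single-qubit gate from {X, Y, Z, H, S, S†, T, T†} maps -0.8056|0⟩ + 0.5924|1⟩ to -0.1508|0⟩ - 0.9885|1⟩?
H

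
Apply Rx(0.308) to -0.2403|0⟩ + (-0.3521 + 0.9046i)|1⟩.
(-0.0987 + 0.05401i)|0⟩ + (-0.3479 + 0.9308i)|1⟩

Rx(0.308) = [[cos(θ/2), −i·sin(θ/2)], [−i·sin(θ/2), cos(θ/2)]]; θ = 0.308, cos(θ/2) ≈ 0.988165, sin(θ/2) ≈ 0.153392.
With a = amp(|0⟩) = -0.2403 and b = amp(|1⟩) = (-0.3521 + 0.9046i):
new amp(|0⟩) = (0.988165)·a + (-0.153392i)·b = (-0.0987 + 0.05401i)
new amp(|1⟩) = (-0.153392i)·a + (0.988165)·b = (-0.3479 + 0.9308i)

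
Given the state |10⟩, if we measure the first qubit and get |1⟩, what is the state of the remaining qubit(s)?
|0⟩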